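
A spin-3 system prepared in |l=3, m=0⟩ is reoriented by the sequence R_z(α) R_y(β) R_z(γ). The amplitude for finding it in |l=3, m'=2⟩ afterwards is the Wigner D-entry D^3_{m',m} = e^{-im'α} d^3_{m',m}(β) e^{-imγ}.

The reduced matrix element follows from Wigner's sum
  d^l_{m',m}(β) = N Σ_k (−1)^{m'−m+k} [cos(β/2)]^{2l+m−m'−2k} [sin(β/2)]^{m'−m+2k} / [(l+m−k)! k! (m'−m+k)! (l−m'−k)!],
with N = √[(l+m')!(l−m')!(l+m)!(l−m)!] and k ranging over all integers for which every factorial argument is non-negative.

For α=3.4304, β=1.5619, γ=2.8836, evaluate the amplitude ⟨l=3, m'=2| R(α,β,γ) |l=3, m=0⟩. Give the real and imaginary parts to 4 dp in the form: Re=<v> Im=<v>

Re=0.0102 Im=-0.0067

First d^3_{2,0}(β=1.5619), then the phase factors e^{-i(2)α} and e^{-i(0)γ}:
With c≡cos(β/2)=0.710245 and s≡sin(β/2)=0.703954, N=[120·1·6·6]^{1/2}=65.726707
The bounds max(0,m−m')=0 and min(l+m,l−m')=1 give 2 terms
  k=0: (−1)^2·65.7267/(12)·0.7102^4·0.7040^2 = +0.690689
  k=1: (−1)^3·65.7267/(12)·0.7102^2·0.7040^4 = -0.678509
d^3_{2,0}(1.5619) = +0.690689 -0.678509 = +0.012181
Phases: e^{-i·(2)·3.4304}=+0.837767-0.546027i, e^{-i·(0)·2.8836}=+1.000000+0.000000i ⇒ D=+0.010205-0.006651i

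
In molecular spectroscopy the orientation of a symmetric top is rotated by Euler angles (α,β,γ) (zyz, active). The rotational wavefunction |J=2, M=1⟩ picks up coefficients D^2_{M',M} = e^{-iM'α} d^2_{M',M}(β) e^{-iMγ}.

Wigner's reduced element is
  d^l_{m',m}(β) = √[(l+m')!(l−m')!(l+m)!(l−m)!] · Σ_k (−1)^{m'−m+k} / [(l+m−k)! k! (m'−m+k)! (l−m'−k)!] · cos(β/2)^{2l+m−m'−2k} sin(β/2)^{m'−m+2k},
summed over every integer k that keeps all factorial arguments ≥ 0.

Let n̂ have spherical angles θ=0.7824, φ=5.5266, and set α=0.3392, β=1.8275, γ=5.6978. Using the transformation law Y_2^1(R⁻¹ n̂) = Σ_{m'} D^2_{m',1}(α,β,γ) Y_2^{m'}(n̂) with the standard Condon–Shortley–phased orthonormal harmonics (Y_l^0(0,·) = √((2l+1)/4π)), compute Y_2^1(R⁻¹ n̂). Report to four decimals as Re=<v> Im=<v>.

Need the full column D^2_{m',1} for m'=−2..2 at α=0.3392, β=1.8275, γ=5.6978.
cos(β/2)=0.610781, sin(β/2)=0.791800
d^2_{-2,1}: single k=3 term ⇒ +0.606403;  D = +0.183262+0.578048i
d^2_{-1,1}: k∈[2..3] ⇒ +0.701654 -0.393062 = +0.308591;  D = +0.185823+0.246370i
d^2_{0,1}: k∈[1..2] ⇒ +0.441924 -0.742689 = -0.300766;  D = -0.250688-0.166179i
d^2_{1,1}: k∈[0..1] ⇒ +0.139169 -0.701654 = -0.562485;  D = -0.545525-0.137081i
d^2_{2,1}: single k=0 term ⇒ -0.360829;  D = -0.359269+0.033514i
Y_2^{m'}(θ=0.7824,φ=5.5266) and Σ D·Y over m':
  (+0.1833+0.5780i)·(+0.0111+0.1917i)  (+0.1858+0.2464i)·(+0.2809+0.2652i)  (-0.2507-0.1662i)·(+0.1605+0.0000i)  (-0.5455-0.1371i)·(-0.2809+0.2652i)  (-0.3593+0.0335i)·(+0.0111-0.1917i)
Y_2^1(R⁻¹ n̂) = +0.029893+0.096398i

Re=0.0299 Im=0.0964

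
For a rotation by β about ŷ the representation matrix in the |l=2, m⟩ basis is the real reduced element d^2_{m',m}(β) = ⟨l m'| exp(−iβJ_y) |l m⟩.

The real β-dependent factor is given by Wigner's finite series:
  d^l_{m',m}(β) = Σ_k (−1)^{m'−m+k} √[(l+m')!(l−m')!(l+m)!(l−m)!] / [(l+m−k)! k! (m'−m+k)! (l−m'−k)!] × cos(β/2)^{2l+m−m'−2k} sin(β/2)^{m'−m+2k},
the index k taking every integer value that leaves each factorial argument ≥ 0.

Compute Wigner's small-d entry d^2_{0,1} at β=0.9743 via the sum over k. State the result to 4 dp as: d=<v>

d^2_{0,1}(β=0.9743) via Wigner's sum:
c=cos(0.9743/2)=0.883671, s=sin(0.9743/2)=0.468109; N=√[2·2·6·1]=4.898979
Admissible k: 1..2 (factorial args all ≥0)
  k=1: (−1)^0·4.8990/(2)·0.8837^3·0.4681^1 = +0.791214
  k=2: (−1)^1·4.8990/(2)·0.8837^1·0.4681^3 = -0.222028
d^2_{0,1}(0.9743) = +0.791214 -0.222028 = +0.569186

d=0.5692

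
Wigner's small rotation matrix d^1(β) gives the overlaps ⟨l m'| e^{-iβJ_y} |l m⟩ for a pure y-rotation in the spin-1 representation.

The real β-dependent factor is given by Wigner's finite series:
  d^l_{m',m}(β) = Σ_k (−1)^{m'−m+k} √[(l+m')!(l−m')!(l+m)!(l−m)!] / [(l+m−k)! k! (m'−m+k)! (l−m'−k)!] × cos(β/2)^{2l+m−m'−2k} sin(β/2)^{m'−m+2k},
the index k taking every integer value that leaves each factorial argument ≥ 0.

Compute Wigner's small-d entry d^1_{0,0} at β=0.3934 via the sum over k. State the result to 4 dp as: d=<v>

d^1_{0,0}(β=0.3934) via Wigner's sum:
Half-angle: c=0.980717, s=0.195434. N=√(1·1·1·1)=1.000000
The bounds max(0,m−m')=0 and min(l+m,l−m')=1 give 2 terms
  k=0: (−1)^0·1.0000/(1)·0.9807^2·0.1954^0 = +0.961806
  k=1: (−1)^1·1.0000/(1)·0.9807^0·0.1954^2 = -0.038194
d^1_{0,0}(0.3934) = +0.961806 -0.038194 = +0.923611

d=0.9236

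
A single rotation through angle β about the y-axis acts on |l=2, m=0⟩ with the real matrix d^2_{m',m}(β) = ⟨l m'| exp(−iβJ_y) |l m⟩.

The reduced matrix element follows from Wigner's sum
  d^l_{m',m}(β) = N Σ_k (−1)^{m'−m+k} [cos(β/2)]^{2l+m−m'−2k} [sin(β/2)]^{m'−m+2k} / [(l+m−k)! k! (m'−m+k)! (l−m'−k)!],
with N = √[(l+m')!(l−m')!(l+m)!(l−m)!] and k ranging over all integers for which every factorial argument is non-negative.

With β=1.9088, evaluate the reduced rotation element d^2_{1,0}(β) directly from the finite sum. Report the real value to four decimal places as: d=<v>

d^2_{1,0}(β=1.9088) via Wigner's sum:
With c≡cos(β/2)=0.578098 and s≡sin(β/2)=0.815967, N=[6·1·2·2]^{1/2}=4.898979
The bounds max(0,m−m')=0 and min(l+m,l−m')=1 give 2 terms
  k=0: (−1)^1·4.8990/(2)·0.5781^3·0.8160^1 = -0.386148
  k=1: (−1)^2·4.8990/(2)·0.5781^1·0.8160^3 = +0.769299
d^2_{1,0}(1.9088) = -0.386148 +0.769299 = +0.383151

d=0.3832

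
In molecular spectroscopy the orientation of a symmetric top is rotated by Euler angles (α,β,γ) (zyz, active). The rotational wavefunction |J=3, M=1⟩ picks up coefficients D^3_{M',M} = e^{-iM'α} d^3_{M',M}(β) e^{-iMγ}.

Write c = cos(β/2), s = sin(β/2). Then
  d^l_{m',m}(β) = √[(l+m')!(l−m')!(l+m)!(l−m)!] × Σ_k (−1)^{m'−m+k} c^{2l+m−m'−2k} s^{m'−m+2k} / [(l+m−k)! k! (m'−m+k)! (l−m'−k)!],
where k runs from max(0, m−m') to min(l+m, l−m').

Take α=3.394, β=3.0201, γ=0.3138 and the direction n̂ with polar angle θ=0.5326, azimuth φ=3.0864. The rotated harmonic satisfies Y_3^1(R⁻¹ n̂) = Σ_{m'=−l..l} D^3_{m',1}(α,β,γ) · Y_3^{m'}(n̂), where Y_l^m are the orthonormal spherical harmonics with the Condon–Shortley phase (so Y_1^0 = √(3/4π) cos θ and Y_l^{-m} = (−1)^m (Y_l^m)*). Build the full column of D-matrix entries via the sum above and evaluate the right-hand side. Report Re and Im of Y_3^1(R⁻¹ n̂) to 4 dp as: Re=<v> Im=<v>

Need the full column D^3_{m',1} for m'=−3..3 at α=3.394, β=3.0201, γ=0.3138.
cos(β/2)=0.060709, sin(β/2)=0.998156
d^3_{-3,1}: single k=4 term ⇒ +0.014169;  D = -0.012799-0.006079i
d^3_{-2,1}: k∈[3..4] ⇒ +0.001407 -0.190215 = -0.188807;  D = -0.185373-0.035846i
d^3_{-1,1}: k∈[2..4] ⇒ +0.000081 -0.029268 +0.988984 = +0.959797;  D = -0.957989+0.058888i
d^3_{0,1}: k∈[1..3] ⇒ +0.000003 -0.002312 +0.208370 = +0.206060;  D = +0.195998-0.063606i
d^3_{1,1}: k∈[0..2] ⇒ +0.000000 -0.000108 +0.021951 = +0.021843;  D = -0.018434+0.011717i
d^3_{2,1}: k∈[0..1] ⇒ -0.000003 +0.001407 = +0.001405;  D = +0.000960-0.001026i
d^3_{3,1}: single k=0 term ⇒ +0.000052;  D = -0.000025+0.000046i
Y_3^{m'}(θ=0.5326,φ=3.0864) and Σ D·Y over m':
  (-0.0128-0.0061i)·(-0.0539-0.0090i)  (-0.1854-0.0358i)·(+0.2256+0.0250i)  (-0.9580+0.0589i)·(-0.4442-0.0245i)  (+0.1960-0.0636i)·(+0.2285+0.0000i)  (-0.0184+0.0117i)·(+0.4442-0.0245i)  (+0.0010-0.0010i)·(+0.2256-0.0250i)  (-0.0000+0.0000i)·(+0.0539-0.0090i)
Y_3^1(R⁻¹ n̂) = +0.423747-0.024059i

Re=0.4237 Im=-0.0241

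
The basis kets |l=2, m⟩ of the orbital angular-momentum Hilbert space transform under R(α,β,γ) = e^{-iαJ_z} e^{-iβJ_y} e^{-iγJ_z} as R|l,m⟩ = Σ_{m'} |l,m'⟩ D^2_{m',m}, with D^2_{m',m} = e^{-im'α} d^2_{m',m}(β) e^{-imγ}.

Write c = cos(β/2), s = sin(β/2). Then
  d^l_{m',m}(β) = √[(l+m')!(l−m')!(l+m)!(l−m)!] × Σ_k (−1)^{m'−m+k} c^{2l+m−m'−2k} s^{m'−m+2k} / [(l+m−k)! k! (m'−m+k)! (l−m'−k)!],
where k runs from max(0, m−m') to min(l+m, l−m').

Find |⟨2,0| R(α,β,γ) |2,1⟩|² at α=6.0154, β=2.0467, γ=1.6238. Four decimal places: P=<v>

D^2_{0,1}(6.0154,2.0467,1.6238) = e^{-i·0·6.0154}·d^2_{0,1}(2.0467)·e^{-i·1·1.6238}. Compute d first:
Half-angle: c=0.520508, s=0.853857. N=√(2·2·6·1)=4.898979
The bounds max(0,m−m')=1 and min(l+m,l−m')=2 give 2 terms
  k=1: (−1)^0·4.8990/(2)·0.5205^3·0.8539^1 = +0.294947
  k=2: (−1)^1·4.8990/(2)·0.5205^1·0.8539^3 = -0.793703
d^2_{0,1}(2.0467) = +0.294947 -0.793703 = -0.498756
|D^2_{0,1}|² = |d^2_{0,1}(β)|² = (-0.498756)² = 0.248758 (the z-rotation phases have unit modulus)

P=0.2488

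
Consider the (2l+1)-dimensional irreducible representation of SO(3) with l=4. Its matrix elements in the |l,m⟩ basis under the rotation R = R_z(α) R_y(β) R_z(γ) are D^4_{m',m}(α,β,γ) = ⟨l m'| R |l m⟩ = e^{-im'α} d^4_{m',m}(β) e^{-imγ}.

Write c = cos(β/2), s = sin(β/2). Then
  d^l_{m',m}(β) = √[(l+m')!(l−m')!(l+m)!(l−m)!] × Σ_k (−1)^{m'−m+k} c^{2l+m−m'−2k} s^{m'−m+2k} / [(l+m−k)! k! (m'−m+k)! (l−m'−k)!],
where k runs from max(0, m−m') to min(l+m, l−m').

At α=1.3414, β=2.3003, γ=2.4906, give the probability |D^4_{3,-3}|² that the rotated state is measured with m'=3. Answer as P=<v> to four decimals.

First d^4_{3,-3}(β=2.3003), then the phase factors e^{-i(3)α} and e^{-i(-3)γ}:
Half-angle: c=0.408351, s=0.912825. N=√(5040·1·1·5040)=5040.000000
k∈{0,1} keeps every argument non-negative
  k=0: (−1)^6·5040.0000/(720)·0.4084^2·0.9128^6 = +0.675290
  k=1: (−1)^7·5040.0000/(5040)·0.4084^0·0.9128^8 = -0.482060
d^4_{3,-3}(2.3003) = +0.675290 -0.482060 = +0.193230
|D^4_{3,-3}|² = |d^4_{3,-3}(β)|² = (+0.193230)² = 0.037338 (the z-rotation phases have unit modulus)

P=0.0373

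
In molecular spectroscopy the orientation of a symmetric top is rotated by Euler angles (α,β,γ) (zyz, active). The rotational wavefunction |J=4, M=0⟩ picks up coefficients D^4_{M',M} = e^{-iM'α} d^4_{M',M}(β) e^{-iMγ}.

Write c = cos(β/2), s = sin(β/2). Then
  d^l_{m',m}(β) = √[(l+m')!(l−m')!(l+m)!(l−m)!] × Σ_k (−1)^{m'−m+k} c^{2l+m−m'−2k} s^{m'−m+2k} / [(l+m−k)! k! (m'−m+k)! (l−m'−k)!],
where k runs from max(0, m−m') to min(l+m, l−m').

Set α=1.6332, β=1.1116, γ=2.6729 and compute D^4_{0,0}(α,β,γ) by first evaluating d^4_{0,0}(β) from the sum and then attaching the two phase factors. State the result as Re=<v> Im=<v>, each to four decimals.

Re=-0.1928 Im=0.0000

Split into d^4_{0,0}(β=1.1116) × two z-phases.
With c≡cos(β/2)=0.849479 and s≡sin(β/2)=0.527623, N=[24·24·24·24]^{1/2}=576.000000
The bounds max(0,m−m')=0 and min(l+m,l−m')=4 give 5 terms
  k=0: (−1)^0·576.0000/(576)·0.8495^8·0.5276^0 = +0.271156
  k=1: (−1)^1·576.0000/(36)·0.8495^6·0.5276^2 = -1.673718
  k=2: (−1)^2·576.0000/(16)·0.8495^4·0.5276^4 = +1.452805
  k=3: (−1)^3·576.0000/(36)·0.8495^2·0.5276^6 = -0.249096
  k=4: (−1)^4·576.0000/(576)·0.8495^0·0.5276^8 = +0.006006
d^4_{0,0}(1.1116) = +0.271156 -1.673718 +1.452805 -0.249096 +0.006006 = -0.192847
D = (+1.000000+0.000000i)·(-0.192847)·(+1.000000+0.000000i) = -0.192847+0.000000i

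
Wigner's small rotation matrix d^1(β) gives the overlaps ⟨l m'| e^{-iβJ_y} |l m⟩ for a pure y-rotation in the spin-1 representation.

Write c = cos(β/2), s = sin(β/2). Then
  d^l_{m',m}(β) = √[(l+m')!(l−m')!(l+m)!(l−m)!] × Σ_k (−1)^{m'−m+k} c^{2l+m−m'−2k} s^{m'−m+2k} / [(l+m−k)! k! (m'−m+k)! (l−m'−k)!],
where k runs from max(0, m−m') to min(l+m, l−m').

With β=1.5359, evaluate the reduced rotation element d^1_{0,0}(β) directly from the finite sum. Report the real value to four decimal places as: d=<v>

d=0.0349

d^1_{0,0}(β=1.5359) via Wigner's sum:
Half-angle: c=0.719336, s=0.694662. N=√(1·1·1·1)=1.000000
The bounds max(0,m−m')=0 and min(l+m,l−m')=1 give 2 terms
  k=0: (−1)^0·1.0000/(1)·0.7193^2·0.6947^0 = +0.517445
  k=1: (−1)^1·1.0000/(1)·0.7193^0·0.6947^2 = -0.482555
d^1_{0,0}(1.5359) = +0.517445 -0.482555 = +0.034889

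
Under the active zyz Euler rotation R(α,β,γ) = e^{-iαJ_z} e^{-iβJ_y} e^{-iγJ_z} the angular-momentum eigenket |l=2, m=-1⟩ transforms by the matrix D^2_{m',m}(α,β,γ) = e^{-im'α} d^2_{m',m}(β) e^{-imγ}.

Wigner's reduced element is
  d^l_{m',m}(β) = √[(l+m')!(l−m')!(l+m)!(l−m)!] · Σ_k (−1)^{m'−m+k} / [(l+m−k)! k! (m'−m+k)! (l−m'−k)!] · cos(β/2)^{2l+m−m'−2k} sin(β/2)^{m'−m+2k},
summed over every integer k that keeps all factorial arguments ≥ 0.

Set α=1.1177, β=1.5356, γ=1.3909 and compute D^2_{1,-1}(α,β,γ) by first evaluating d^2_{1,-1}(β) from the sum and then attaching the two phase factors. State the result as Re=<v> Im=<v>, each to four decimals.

Split into d^2_{1,-1}(β=1.5356) × two z-phases.
Half-angle: c=0.719440, s=0.694554. N=√(6·1·1·6)=6.000000
The bounds max(0,m−m')=0 and min(l+m,l−m')=1 give 2 terms
  k=0: (−1)^2·6.0000/(2)·0.7194^2·0.6946^2 = +0.749071
  k=1: (−1)^3·6.0000/(6)·0.7194^0·0.6946^4 = -0.232715
d^2_{1,-1}(1.5356) = +0.749071 -0.232715 = +0.516356
Attach z-rotation phases: D = e^{-i(1)(1.1177)}·(+0.516356)·e^{-i(-1)(1.3909)} = +0.497206+0.139320i

Re=0.4972 Im=0.1393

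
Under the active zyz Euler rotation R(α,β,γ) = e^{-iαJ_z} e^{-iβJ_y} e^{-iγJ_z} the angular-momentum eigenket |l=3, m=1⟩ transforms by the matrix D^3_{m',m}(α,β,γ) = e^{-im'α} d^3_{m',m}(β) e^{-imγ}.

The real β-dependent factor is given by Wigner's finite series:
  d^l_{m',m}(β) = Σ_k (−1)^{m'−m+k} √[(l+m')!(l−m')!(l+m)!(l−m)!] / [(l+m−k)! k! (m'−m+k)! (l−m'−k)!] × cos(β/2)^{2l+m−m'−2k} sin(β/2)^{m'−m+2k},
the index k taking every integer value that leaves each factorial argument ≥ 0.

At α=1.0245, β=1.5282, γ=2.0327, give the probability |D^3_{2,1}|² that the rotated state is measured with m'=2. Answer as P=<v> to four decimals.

P=0.1290

First d^3_{2,1}(β=1.5282), then the phase factors e^{-i(2)α} and e^{-i(1)γ}:
Half-angle: c=0.722005, s=0.691887. N=√(120·1·24·2)=75.894664
Admissible k: 0..1 (factorial args all ≥0)
  k=0: (−1)^1·75.8947/(24)·0.7220^5·0.6919^1 = -0.429277
  k=1: (−1)^2·75.8947/(12)·0.7220^3·0.6919^3 = +0.788420
d^3_{2,1}(1.5282) = -0.429277 +0.788420 = +0.359143
|D^3_{2,1}|² = |d^3_{2,1}(β)|² = (+0.359143)² = 0.128984 (the z-rotation phases have unit modulus)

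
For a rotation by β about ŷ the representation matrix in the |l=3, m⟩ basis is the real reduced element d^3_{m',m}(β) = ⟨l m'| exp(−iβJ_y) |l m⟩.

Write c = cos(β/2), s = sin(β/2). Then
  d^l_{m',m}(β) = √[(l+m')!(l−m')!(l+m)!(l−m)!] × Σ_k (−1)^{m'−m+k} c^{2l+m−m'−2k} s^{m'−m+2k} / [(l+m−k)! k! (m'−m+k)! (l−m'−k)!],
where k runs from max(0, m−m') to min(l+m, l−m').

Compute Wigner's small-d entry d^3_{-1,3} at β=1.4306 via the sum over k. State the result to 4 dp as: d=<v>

d^3_{-1,3}(β=1.4306) via Wigner's sum:
With c≡cos(β/2)=0.754897 and s≡sin(β/2)=0.655844, N=[2·24·720·1]^{1/2}=185.903201
k: max(0,(3)−(-1))=4 … min(3+(3),3−(-1))=4
  k=4: (−1)^0·185.9032/(48)·0.7549^2·0.6558^4 = +0.408340
d^3_{-1,3}(1.4306) = +0.408340

d=0.4083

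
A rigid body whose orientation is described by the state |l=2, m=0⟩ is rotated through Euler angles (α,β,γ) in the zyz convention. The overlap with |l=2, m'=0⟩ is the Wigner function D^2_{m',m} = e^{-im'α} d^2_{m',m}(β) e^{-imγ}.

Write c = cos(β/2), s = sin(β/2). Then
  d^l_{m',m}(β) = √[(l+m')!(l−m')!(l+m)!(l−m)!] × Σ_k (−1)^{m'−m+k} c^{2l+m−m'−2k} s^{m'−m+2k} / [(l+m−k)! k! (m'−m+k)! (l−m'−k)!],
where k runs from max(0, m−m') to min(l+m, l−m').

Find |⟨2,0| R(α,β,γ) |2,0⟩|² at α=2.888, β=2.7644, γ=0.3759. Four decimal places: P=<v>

First d^2_{0,0}(β=2.7644), then the phase factors e^{-i(0)α} and e^{-i(0)γ}:
With c≡cos(β/2)=0.187480 and s≡sin(β/2)=0.982268, N=[2·2·2·2]^{1/2}=4.000000
The bounds max(0,m−m')=0 and min(l+m,l−m')=2 give 3 terms
  k=0: (−1)^0·4.0000/(4)·0.1875^4·0.9823^0 = +0.001235
  k=1: (−1)^1·4.0000/(1)·0.1875^2·0.9823^2 = -0.135654
  k=2: (−1)^2·4.0000/(4)·0.1875^0·0.9823^4 = +0.930938
d^2_{0,0}(2.7644) = +0.001235 -0.135654 +0.930938 = +0.796519
|D^2_{0,0}|² = |d^2_{0,0}(β)|² = (+0.796519)² = 0.634443 (the z-rotation phases have unit modulus)

P=0.6344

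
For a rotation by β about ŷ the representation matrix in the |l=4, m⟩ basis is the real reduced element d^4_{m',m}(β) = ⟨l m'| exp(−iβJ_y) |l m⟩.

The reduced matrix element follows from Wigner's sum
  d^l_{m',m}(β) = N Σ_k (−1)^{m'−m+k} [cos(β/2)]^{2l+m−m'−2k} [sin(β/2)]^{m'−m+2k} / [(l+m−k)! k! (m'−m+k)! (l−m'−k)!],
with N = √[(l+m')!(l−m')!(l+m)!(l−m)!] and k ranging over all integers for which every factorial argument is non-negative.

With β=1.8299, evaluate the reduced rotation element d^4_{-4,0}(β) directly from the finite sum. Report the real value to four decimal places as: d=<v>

d=0.4565

d^4_{-4,0}(β=1.8299) via Wigner's sum:
c=cos(1.8299/2)=0.609830, s=sin(1.8299/2)=0.792532; N=√[1·40320·24·24]=4819.161753
k∈{4} keeps every argument non-negative
  k=4: (−1)^0·4819.1618/(576)·0.6098^4·0.7925^4 = +0.456512
d^4_{-4,0}(1.8299) = +0.456512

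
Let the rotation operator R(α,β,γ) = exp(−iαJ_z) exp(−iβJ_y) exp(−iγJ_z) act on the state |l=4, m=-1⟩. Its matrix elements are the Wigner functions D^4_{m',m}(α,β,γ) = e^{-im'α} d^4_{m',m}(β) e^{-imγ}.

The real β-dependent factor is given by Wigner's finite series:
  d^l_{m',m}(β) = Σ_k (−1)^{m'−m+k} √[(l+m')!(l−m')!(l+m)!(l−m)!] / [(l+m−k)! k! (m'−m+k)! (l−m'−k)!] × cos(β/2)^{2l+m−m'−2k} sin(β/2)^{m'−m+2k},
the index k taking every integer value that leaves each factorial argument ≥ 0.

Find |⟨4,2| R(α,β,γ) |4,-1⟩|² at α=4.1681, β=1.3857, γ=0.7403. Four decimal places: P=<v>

Split into d^4_{2,-1}(β=1.3857) × two z-phases.
With c≡cos(β/2)=0.769429 and s≡sin(β/2)=0.638733, N=[720·2·6·120]^{1/2}=1018.233765
Admissible k: 0..2 (factorial args all ≥0)
  k=0: (−1)^3·1018.2338/(72)·0.7694^5·0.6387^3 = -0.993835
  k=1: (−1)^4·1018.2338/(48)·0.7694^3·0.6387^5 = +1.027323
  k=2: (−1)^5·1018.2338/(240)·0.7694^1·0.6387^7 = -0.141592
d^4_{2,-1}(1.3857) = -0.993835 +1.027323 -0.141592 = -0.108104
|D^4_{2,-1}|² = |d^4_{2,-1}(β)|² = (-0.108104)² = 0.011686 (the z-rotation phases have unit modulus)

P=0.0117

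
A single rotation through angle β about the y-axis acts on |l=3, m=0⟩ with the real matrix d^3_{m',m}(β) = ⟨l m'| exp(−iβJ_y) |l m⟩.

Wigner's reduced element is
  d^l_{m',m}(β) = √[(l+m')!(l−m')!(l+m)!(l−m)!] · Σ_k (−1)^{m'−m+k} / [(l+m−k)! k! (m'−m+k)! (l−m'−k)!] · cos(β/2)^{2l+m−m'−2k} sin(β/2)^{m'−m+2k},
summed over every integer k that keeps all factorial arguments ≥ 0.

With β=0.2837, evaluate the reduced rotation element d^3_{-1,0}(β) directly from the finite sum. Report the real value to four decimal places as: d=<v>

d=0.4373

d^3_{-1,0}(β=0.2837) via Wigner's sum:
Half-angle: c=0.989956, s=0.141375. N=√(2·24·6·6)=41.569219
k: max(0,(0)−(-1))=1 … min(3+(0),3−(-1))=3
  k=1: (−1)^0·41.5692/(12)·0.9900^5·0.1414^1 = +0.465631
  k=2: (−1)^1·41.5692/(4)·0.9900^3·0.1414^3 = -0.028489
  k=3: (−1)^2·41.5692/(12)·0.9900^1·0.1414^5 = +0.000194
d^3_{-1,0}(0.2837) = +0.465631 -0.028489 +0.000194 = +0.437336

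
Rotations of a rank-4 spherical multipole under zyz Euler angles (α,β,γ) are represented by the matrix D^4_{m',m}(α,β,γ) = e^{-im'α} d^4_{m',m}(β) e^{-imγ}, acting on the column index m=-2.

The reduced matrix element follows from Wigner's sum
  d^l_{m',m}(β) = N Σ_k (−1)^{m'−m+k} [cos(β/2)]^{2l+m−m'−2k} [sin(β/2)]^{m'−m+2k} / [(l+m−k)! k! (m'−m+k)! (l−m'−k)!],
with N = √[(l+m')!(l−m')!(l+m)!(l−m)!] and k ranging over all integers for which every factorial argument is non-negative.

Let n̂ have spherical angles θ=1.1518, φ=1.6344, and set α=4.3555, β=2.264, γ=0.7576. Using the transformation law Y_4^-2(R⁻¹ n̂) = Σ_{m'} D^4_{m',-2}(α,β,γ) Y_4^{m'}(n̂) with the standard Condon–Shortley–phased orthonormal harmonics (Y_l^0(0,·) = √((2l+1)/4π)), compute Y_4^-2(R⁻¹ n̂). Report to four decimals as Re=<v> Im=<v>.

Need the full column D^4_{m',-2} for m'=−4..4 at α=4.3555, β=2.264, γ=0.7576.
cos(β/2)=0.424850, sin(β/2)=0.905264
d^4_{-4,-2}: single k=2 term ⇒ +0.025500;  D = +0.025402+0.002232i
d^4_{-3,-2}: k∈[1..2] ⇒ +0.008462 -0.115263 = -0.106801;  D = +0.045928-0.096421i
d^4_{-2,-2}: k∈[0..2] ⇒ +0.001061 -0.057829 +0.328197 = +0.271429;  D = -0.188830-0.194980i
d^4_{-1,-2}: k∈[0..2] ⇒ -0.009595 +0.217826 -0.659322 = -0.451091;  D = -0.413257+0.180837i
d^4_{0,-2}: k∈[0..2] ⇒ +0.045718 -0.553520 +0.942418 = +0.434615;  D = +0.024151+0.433944i
d^4_{1,-2}: k∈[0..2] ⇒ -0.145218 +0.988984 -0.898044 = -0.054278;  D = +0.051833+0.016107i
d^4_{2,-2}: k∈[0..2] ⇒ +0.328197 -1.192074 +0.451025 = -0.412852;  D = -0.252533+0.326610i
d^4_{3,-2}: k∈[0..1] ⇒ -0.523321 +0.792001 = +0.268680;  D = +0.141745+0.228248i
d^4_{4,-2}: single k=0 term ⇒ +0.525655;  D = -0.515298+0.103832i
Y_4^{m'}(θ=1.1518,φ=1.6344) and Σ D·Y over m':
  (+0.0254+0.0022i)·(+0.2982-0.0776i)  (+0.0459-0.0964i)·(+0.0736+0.3811i)  (-0.1888-0.1950i)·(-0.0439+0.0056i)  (-0.4133+0.1808i)·(+0.0206+0.3231i)  (+0.0242+0.4339i)·(-0.1065+0.0000i)  (+0.0518+0.0161i)·(-0.0206+0.3231i)  (-0.2525+0.3266i)·(-0.0439-0.0056i)  (+0.1417+0.2282i)·(-0.0736+0.3811i)  (-0.5153+0.1038i)·(+0.2982+0.0776i)
Y_4^-2(R⁻¹ n̂) = -0.264740-0.127700i

Re=-0.2647 Im=-0.1277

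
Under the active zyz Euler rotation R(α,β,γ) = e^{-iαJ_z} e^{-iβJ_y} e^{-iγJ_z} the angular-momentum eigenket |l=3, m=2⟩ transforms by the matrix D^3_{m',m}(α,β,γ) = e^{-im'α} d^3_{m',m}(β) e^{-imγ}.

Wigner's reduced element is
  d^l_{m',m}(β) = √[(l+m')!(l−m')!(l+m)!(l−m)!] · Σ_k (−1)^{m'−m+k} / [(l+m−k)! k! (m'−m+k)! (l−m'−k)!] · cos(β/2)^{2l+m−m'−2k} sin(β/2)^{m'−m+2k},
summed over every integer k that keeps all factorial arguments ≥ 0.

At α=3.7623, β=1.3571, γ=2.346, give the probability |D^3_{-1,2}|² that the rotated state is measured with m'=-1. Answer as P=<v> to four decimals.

D^3_{-1,2}(3.7623,1.3571,2.346) = e^{-i·-1·3.7623}·d^3_{-1,2}(1.3571)·e^{-i·2·2.346}. Compute d first:
With c≡cos(β/2)=0.778484 and s≡sin(β/2)=0.627665, N=[2·24·120·1]^{1/2}=75.894664
k∈{3,4} keeps every argument non-negative
  k=3: (−1)^0·75.8947/(12)·0.7785^3·0.6277^3 = +0.737840
  k=4: (−1)^1·75.8947/(24)·0.7785^1·0.6277^5 = -0.239822
d^3_{-1,2}(1.3571) = +0.737840 -0.239822 = +0.498018
|D^3_{-1,2}|² = |d^3_{-1,2}(β)|² = (+0.498018)² = 0.248022 (the z-rotation phases have unit modulus)

P=0.2480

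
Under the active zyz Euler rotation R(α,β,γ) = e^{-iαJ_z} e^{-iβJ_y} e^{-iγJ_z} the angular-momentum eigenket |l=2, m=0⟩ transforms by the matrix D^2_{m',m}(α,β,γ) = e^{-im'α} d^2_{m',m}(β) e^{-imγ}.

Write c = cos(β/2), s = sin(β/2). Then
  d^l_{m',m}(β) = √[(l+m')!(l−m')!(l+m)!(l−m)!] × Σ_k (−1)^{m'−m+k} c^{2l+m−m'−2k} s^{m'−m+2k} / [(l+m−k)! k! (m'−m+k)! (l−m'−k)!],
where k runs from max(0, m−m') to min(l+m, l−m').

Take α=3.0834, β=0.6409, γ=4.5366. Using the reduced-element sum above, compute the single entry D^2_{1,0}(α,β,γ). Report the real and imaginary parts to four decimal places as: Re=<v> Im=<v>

Re=0.5860 Im=0.0341

D^2_{1,0}(3.0834,0.6409,4.5366) = e^{-i·1·3.0834}·d^2_{1,0}(0.6409)·e^{-i·0·4.5366}. Compute d first:
Half-angle: c=0.949094, s=0.314994. N=√(6·1·2·2)=4.898979
Admissible k: 0..1 (factorial args all ≥0)
  k=0: (−1)^1·4.8990/(2)·0.9491^3·0.3150^1 = -0.659637
  k=1: (−1)^2·4.8990/(2)·0.9491^1·0.3150^3 = +0.072659
d^2_{1,0}(0.6409) = -0.659637 +0.072659 = -0.586978
D = (-0.998307-0.058160i)·(-0.586978)·(+1.000000+0.000000i) = +0.585984+0.034139i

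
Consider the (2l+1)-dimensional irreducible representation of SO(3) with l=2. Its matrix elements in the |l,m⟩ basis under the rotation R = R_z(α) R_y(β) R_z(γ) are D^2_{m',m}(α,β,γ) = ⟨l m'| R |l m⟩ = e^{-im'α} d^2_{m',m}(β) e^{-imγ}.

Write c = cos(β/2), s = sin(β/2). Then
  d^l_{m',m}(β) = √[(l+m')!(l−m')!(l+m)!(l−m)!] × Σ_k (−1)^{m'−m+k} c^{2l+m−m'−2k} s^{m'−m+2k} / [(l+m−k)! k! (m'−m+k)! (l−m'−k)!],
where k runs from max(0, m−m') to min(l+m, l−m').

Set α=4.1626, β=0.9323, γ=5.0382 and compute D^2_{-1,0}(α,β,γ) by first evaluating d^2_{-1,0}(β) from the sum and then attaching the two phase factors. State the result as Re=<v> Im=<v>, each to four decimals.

Re=-0.3063 Im=-0.4998

D^2_{-1,0}(4.1626,0.9323,5.0382) = e^{-i·-1·4.1626}·d^2_{-1,0}(0.9323)·e^{-i·0·5.0382}. Compute d first:
c=cos(0.9323/2)=0.893305, s=sin(0.9323/2)=0.449450; N=√[1·6·2·2]=4.898979
Admissible k: 1..2 (factorial args all ≥0)
  k=1: (−1)^0·4.8990/(2)·0.8933^3·0.4495^1 = +0.784797
  k=2: (−1)^1·4.8990/(2)·0.8933^1·0.4495^3 = -0.198665
d^2_{-1,0}(0.9323) = +0.784797 -0.198665 = +0.586132
Phases: e^{-i·(-1)·4.1626}=-0.522507-0.852635i, e^{-i·(0)·5.0382}=+1.000000+0.000000i ⇒ D=-0.306258-0.499756i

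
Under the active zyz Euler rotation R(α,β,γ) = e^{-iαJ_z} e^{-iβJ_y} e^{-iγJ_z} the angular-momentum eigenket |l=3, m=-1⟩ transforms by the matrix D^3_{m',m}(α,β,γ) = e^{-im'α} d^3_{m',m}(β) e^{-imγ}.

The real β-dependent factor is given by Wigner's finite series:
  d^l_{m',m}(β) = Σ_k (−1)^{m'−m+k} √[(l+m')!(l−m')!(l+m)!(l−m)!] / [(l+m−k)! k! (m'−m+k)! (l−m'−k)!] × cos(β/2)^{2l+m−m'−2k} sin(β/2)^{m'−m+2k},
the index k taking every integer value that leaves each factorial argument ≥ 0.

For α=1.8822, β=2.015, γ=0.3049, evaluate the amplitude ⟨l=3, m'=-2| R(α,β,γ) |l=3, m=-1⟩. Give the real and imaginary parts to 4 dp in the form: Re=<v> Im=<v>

Re=0.2794 Im=0.3729

First d^3_{-2,-1}(β=2.015), then the phase factors e^{-i(-2)α} and e^{-i(-1)γ}:
Half-angle: c=0.533976, s=0.845500. N=√(1·120·2·24)=75.894664
The bounds max(0,m−m')=1 and min(l+m,l−m')=2 give 2 terms
  k=1: (−1)^0·75.8947/(24)·0.5340^5·0.8455^1 = +0.116071
  k=2: (−1)^1·75.8947/(12)·0.5340^3·0.8455^3 = -0.582017
d^3_{-2,-1}(2.015) = +0.116071 -0.582017 = -0.465946
Phases: e^{-i·(-2)·1.8822}=-0.812244-0.583318i, e^{-i·(-1)·0.3049}=+0.953877+0.300198i ⇒ D=+0.279414+0.372872i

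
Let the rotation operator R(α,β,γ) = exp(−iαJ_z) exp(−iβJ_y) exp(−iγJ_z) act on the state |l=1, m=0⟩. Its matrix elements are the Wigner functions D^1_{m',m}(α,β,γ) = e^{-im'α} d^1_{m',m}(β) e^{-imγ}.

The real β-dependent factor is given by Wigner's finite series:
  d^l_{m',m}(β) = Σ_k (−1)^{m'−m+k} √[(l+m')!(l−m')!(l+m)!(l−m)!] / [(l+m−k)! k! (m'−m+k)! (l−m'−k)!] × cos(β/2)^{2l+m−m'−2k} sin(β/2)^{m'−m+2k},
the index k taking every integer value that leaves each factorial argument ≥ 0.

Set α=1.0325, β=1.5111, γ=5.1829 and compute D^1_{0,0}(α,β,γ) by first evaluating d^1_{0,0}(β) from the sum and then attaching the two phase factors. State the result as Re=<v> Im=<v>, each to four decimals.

Split into d^1_{0,0}(β=1.5111) × two z-phases.
Half-angle: c=0.727895, s=0.685689. N=√(1·1·1·1)=1.000000
k: max(0,(0)−(0))=0 … min(1+(0),1−(0))=1
  k=0: (−1)^0·1.0000/(1)·0.7279^2·0.6857^0 = +0.529830
  k=1: (−1)^1·1.0000/(1)·0.7279^0·0.6857^2 = -0.470170
d^1_{0,0}(1.5111) = +0.529830 -0.470170 = +0.059661
Attach z-rotation phases: D = e^{-i(0)(1.0325)}·(+0.059661)·e^{-i(0)(5.1829)} = +0.059661+0.000000i

Re=0.0597 Im=0.0000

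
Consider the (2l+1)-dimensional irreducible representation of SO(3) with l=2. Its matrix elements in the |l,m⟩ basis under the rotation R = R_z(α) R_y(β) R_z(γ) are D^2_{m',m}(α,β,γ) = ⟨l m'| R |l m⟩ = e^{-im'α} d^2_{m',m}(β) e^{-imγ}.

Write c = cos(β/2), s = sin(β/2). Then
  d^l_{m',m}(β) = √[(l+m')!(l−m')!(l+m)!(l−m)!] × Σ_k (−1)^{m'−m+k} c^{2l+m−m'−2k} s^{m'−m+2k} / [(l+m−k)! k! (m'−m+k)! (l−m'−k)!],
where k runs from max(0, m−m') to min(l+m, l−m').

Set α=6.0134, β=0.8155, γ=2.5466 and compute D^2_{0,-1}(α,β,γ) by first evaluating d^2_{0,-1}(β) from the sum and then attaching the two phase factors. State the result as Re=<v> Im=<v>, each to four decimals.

Re=0.5062 Im=-0.3426

D^2_{0,-1}(6.0134,0.8155,2.5466) = e^{-i·0·6.0134}·d^2_{0,-1}(0.8155)·e^{-i·-1·2.5466}. Compute d first:
With c≡cos(β/2)=0.918015 and s≡sin(β/2)=0.396545, N=[2·2·1·6]^{1/2}=4.898979
Admissible k: 0..1 (factorial args all ≥0)
  k=0: (−1)^1·4.8990/(2)·0.9180^3·0.3965^1 = -0.751481
  k=1: (−1)^2·4.8990/(2)·0.9180^1·0.3965^3 = +0.140218
d^2_{0,-1}(0.8155) = -0.751481 +0.140218 = -0.611263
D = (+1.000000+0.000000i)·(-0.611263)·(-0.828153+0.560503i) = +0.506219-0.342615i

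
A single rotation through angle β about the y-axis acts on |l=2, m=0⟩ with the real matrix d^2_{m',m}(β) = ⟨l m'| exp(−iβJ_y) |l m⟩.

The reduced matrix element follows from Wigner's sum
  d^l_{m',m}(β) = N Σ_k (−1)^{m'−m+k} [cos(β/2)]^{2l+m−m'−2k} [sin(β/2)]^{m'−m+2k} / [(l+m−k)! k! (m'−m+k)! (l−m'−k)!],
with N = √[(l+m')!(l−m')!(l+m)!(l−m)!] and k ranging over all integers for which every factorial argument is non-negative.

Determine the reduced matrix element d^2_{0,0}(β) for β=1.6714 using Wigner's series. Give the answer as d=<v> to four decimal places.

d^2_{0,0}(β=1.6714) via Wigner's sum:
With c≡cos(β/2)=0.670659 and s≡sin(β/2)=0.741766, N=[2·2·2·2]^{1/2}=4.000000
Admissible k: 0..2 (factorial args all ≥0)
  k=0: (−1)^0·4.0000/(4)·0.6707^4·0.7418^0 = +0.202305
  k=1: (−1)^1·4.0000/(1)·0.6707^2·0.7418^2 = -0.989913
  k=2: (−1)^2·4.0000/(4)·0.6707^0·0.7418^4 = +0.302739
d^2_{0,0}(1.6714) = +0.202305 -0.989913 +0.302739 = -0.484870

d=-0.4849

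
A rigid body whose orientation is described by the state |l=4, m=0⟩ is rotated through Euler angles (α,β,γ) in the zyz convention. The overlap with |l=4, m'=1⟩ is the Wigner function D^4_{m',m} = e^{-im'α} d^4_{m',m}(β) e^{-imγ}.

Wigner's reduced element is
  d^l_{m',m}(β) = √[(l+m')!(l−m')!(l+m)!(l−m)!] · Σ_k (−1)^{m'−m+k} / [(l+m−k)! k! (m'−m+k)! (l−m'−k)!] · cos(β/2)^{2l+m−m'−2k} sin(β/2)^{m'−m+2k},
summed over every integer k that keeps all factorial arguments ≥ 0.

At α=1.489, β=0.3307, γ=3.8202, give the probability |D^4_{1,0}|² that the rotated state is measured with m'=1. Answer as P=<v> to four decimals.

D^4_{1,0}(1.489,0.3307,3.8202) = e^{-i·1·1.489}·d^4_{1,0}(0.3307)·e^{-i·0·3.8202}. Compute d first:
With c≡cos(β/2)=0.986361 and s≡sin(β/2)=0.164598, N=[120·6·24·24]^{1/2}=643.987578
Admissible k: 0..3 (factorial args all ≥0)
  k=0: (−1)^1·643.9876/(144)·0.9864^7·0.1646^1 = -0.668635
  k=1: (−1)^2·643.9876/(24)·0.9864^5·0.1646^3 = +0.111716
  k=2: (−1)^3·643.9876/(24)·0.9864^3·0.1646^5 = -0.003111
  k=3: (−1)^4·643.9876/(144)·0.9864^1·0.1646^7 = +0.000014
d^4_{1,0}(0.3307) = -0.668635 +0.111716 -0.003111 +0.000014 = -0.560015
|D^4_{1,0}|² = |d^4_{1,0}(β)|² = (-0.560015)² = 0.313617 (the z-rotation phases have unit modulus)

P=0.3136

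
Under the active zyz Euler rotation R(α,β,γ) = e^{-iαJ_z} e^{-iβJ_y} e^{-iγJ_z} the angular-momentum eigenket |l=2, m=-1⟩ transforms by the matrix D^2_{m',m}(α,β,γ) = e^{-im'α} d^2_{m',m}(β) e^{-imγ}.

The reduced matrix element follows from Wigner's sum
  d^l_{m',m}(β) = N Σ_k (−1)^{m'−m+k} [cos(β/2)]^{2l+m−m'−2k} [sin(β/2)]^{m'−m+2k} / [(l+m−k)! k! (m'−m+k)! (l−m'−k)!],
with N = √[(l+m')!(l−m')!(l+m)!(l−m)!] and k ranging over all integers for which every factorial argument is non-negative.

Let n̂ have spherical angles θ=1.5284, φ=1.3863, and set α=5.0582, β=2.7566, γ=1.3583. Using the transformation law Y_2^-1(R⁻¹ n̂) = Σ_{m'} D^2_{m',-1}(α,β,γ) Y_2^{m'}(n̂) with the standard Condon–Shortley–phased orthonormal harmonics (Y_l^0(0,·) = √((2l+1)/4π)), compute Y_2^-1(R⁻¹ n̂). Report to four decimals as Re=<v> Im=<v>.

Need the full column D^2_{m',-1} for m'=−2..2 at α=5.0582, β=2.7566, γ=1.3583.
cos(β/2)=0.191310, sin(β/2)=0.981530
d^2_{-2,-1}: single k=1 term ⇒ +0.013745;  D = +0.006336-0.012197i
d^2_{-1,-1}: k∈[0..1] ⇒ +0.001340 -0.105780 = -0.104440;  D = -0.103513-0.013882i
d^2_{0,-1}: k∈[0..1] ⇒ -0.016834 +0.443122 = +0.426288;  D = +0.089904+0.416699i
d^2_{1,-1}: k∈[0..1] ⇒ +0.105780 -0.928141 = -0.822361;  D = +0.697488-0.435647i
d^2_{2,-1}: single k=0 term ⇒ -0.361807;  D = +0.284337+0.223734i
Y_2^{m'}(θ=1.5284,φ=1.3863) and Σ D·Y over m':
  (+0.0063-0.0122i)·(-0.3596-0.1391i)  (-0.1035-0.0139i)·(+0.0060-0.0322i)  (+0.0899+0.4167i)·(-0.3137+0.0000i)  (+0.6975-0.4356i)·(-0.0060-0.0322i)  (+0.2843+0.2237i)·(-0.3596+0.1391i)
Y_2^-1(R⁻¹ n̂) = -0.184811-0.184698i

Re=-0.1848 Im=-0.1847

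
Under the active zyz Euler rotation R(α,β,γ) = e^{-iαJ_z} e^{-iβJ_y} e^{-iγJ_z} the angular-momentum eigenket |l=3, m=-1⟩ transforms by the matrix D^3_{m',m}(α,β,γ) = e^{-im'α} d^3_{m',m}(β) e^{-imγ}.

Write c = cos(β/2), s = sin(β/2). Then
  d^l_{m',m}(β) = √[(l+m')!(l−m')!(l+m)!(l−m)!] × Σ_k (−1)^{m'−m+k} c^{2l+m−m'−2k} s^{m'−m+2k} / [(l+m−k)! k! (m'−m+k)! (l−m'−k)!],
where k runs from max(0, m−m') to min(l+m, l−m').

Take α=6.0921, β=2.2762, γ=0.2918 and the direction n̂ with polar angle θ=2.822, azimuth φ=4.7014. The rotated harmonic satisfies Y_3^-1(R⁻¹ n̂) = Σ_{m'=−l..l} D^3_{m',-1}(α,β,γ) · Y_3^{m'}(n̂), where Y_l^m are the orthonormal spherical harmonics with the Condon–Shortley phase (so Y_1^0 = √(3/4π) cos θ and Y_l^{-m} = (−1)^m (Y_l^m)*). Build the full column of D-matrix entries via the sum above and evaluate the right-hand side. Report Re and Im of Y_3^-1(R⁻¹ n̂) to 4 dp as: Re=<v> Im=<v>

Need the full column D^3_{m',-1} for m'=−3..3 at α=6.0921, β=2.2762, γ=0.2918.
cos(β/2)=0.419320, sin(β/2)=0.907838
d^3_{-3,-1}: single k=2 term ⇒ +0.098684;  D = +0.094801-0.027410i
d^3_{-2,-1}: k∈[1..2] ⇒ +0.037217 -0.348894 = -0.311677;  D = -0.310405+0.028128i
d^3_{-1,-1}: k∈[0..2] ⇒ +0.005436 -0.203840 +0.716600 = +0.518196;  D = +0.515570+0.052102i
d^3_{0,-1}: k∈[0..2] ⇒ -0.040769 +0.573291 -0.895734 = -0.363212;  D = -0.347859-0.104488i
d^3_{1,-1}: k∈[0..2] ⇒ +0.152880 -0.955467 +0.559824 = -0.242763;  D = -0.215005-0.112724i
d^3_{2,-1}: k∈[0..1] ⇒ -0.348894 +0.817690 = +0.468796;  D = +0.366294+0.292573i
d^3_{3,-1}: single k=0 term ⇒ +0.462563;  D = +0.300018+0.352072i
Y_3^{m'}(θ=2.822,φ=4.7014) and Σ D·Y over m':
  (+0.0948-0.0274i)·(+0.0004-0.0129i)  (-0.3104+0.0281i)·(+0.0957+0.0021i)  (+0.5156+0.0521i)·(-0.0039+0.3560i)  (-0.3479-0.1045i)·(-0.5337+0.0000i)  (-0.2150-0.1127i)·(+0.0039+0.3560i)  (+0.3663+0.2926i)·(+0.0957-0.0021i)  (+0.3000+0.3521i)·(-0.0004-0.0129i)
Y_3^-1(R⁻¹ n̂) = +0.214397+0.186140i

Re=0.2144 Im=0.1861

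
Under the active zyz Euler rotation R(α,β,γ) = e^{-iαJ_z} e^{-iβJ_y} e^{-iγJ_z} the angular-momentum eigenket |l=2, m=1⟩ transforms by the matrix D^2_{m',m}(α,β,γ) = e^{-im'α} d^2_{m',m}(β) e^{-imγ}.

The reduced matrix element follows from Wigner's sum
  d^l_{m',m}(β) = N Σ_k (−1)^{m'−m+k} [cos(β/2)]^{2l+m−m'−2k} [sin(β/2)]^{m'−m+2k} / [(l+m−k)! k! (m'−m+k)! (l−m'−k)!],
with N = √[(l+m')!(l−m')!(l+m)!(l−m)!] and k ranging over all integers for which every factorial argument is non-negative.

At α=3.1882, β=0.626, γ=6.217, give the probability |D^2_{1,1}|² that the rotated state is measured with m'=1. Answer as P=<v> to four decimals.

P=0.3157

Split into d^2_{1,1}(β=0.626) × two z-phases.
c=cos(0.626/2)=0.951414, s=sin(0.626/2)=0.307914; N=√[6·1·6·1]=6.000000
k: max(0,(1)−(1))=0 … min(2+(1),2−(1))=1
  k=0: (−1)^0·6.0000/(6)·0.9514^4·0.3079^0 = +0.819367
  k=1: (−1)^1·6.0000/(2)·0.9514^2·0.3079^2 = -0.257466
d^2_{1,1}(0.626) = +0.819367 -0.257466 = +0.561901
|D^2_{1,1}|² = |d^2_{1,1}(β)|² = (+0.561901)² = 0.315732 (the z-rotation phases have unit modulus)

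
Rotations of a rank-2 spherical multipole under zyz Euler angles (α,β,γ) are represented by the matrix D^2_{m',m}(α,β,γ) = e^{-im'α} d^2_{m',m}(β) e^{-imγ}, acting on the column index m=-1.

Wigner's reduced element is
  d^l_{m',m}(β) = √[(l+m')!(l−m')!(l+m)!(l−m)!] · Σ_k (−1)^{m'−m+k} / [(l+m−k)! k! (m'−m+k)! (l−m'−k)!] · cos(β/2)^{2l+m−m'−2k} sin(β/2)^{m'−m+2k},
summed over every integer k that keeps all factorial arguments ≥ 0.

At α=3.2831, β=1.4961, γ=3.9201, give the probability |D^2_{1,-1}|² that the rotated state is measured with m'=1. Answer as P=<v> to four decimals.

Split into d^2_{1,-1}(β=1.4961) × two z-phases.
Half-angle: c=0.733017, s=0.680211. N=√(6·1·1·6)=6.000000
k∈{0,1} keeps every argument non-negative
  k=0: (−1)^2·6.0000/(2)·0.7330^2·0.6802^2 = +0.745823
  k=1: (−1)^3·6.0000/(6)·0.7330^0·0.6802^4 = -0.214079
d^2_{1,-1}(1.4961) = +0.745823 -0.214079 = +0.531744
|D^2_{1,-1}|² = |d^2_{1,-1}(β)|² = (+0.531744)² = 0.282752 (the z-rotation phases have unit modulus)

P=0.2828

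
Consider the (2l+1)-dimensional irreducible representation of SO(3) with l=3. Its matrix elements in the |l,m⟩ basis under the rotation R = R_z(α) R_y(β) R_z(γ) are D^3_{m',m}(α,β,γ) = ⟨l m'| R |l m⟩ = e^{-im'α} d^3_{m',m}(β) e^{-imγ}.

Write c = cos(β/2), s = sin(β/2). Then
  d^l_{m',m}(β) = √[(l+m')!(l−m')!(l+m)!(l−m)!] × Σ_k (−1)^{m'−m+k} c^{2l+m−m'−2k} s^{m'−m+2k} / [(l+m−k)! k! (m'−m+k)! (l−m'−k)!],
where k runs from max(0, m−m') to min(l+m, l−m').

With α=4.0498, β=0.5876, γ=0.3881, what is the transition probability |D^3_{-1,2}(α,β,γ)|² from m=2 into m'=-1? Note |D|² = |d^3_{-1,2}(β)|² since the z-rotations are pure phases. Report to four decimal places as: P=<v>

Split into d^3_{-1,2}(β=0.5876) × two z-phases.
With c≡cos(β/2)=0.957150 and s≡sin(β/2)=0.289591, N=[2·24·120·1]^{1/2}=75.894664
k∈{3,4} keeps every argument non-negative
  k=3: (−1)^0·75.8947/(12)·0.9572^3·0.2896^3 = +0.134688
  k=4: (−1)^1·75.8947/(24)·0.9572^1·0.2896^5 = -0.006165
d^3_{-1,2}(0.5876) = +0.134688 -0.006165 = +0.128523
|D^3_{-1,2}|² = |d^3_{-1,2}(β)|² = (+0.128523)² = 0.016518 (the z-rotation phases have unit modulus)

P=0.0165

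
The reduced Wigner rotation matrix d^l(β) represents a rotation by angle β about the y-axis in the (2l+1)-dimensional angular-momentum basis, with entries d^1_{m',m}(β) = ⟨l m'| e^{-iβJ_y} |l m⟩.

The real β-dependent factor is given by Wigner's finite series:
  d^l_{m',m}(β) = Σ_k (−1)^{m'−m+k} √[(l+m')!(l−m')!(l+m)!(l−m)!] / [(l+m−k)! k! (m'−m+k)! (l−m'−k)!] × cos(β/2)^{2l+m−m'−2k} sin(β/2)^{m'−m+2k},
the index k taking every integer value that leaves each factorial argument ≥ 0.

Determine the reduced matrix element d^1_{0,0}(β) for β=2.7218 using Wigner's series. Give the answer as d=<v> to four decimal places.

d^1_{0,0}(β=2.7218) via Wigner's sum:
c=cos(2.7218/2)=0.208359, s=sin(2.7218/2)=0.978053; N=√[1·1·1·1]=1.000000
The bounds max(0,m−m')=0 and min(l+m,l−m')=1 give 2 terms
  k=0: (−1)^0·1.0000/(1)·0.2084^2·0.9781^0 = +0.043413
  k=1: (−1)^1·1.0000/(1)·0.2084^0·0.9781^2 = -0.956587
d^1_{0,0}(2.7218) = +0.043413 -0.956587 = -0.913173

d=-0.9132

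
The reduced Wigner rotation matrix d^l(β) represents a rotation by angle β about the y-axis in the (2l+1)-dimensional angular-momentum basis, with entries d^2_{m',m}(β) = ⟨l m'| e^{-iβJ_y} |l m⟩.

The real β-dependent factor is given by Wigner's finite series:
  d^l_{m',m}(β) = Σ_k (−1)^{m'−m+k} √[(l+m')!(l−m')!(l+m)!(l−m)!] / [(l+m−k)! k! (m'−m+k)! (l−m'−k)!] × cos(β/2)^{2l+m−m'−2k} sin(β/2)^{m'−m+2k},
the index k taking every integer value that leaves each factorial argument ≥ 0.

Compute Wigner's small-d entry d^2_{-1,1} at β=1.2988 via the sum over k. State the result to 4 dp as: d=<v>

d^2_{-1,1}(β=1.2988) via Wigner's sum:
c=cos(1.2988/2)=0.796447, s=sin(1.2988/2)=0.604709; N=√[1·6·6·1]=6.000000
k: max(0,(1)−(-1))=2 … min(2+(1),2−(-1))=3
  k=2: (−1)^0·6.0000/(2)·0.7964^2·0.6047^2 = +0.695868
  k=3: (−1)^1·6.0000/(6)·0.7964^0·0.6047^4 = -0.133716
d^2_{-1,1}(1.2988) = +0.695868 -0.133716 = +0.562152

d=0.5622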